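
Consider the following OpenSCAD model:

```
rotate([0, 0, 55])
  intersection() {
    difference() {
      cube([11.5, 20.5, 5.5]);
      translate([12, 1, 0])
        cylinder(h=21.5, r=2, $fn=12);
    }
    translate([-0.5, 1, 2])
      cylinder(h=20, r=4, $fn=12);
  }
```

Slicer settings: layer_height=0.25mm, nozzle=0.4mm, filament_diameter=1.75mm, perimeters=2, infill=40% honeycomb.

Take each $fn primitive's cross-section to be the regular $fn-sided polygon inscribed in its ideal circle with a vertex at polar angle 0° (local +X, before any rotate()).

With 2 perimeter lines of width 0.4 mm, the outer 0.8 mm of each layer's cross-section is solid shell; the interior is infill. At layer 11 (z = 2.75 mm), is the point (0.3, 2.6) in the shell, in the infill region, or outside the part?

At z = 2.75 mm: the 11.5×20.5 cube contributes its full rectangle; the r=2 cylinder at (12, 1) contributes a regular 12-gon of circumradius 2; Taking the first minus the rest: starting from the 11.5×20.5 cube, the r=2 cylinder at (12, 1) partially overlaps it — only the 3.40 mm² overlap (of its 12.00 mm²) is removed, clipping the outline — 1 connected region; the r=4 cylinder at (-0.5, 1) contributes a regular 12-gon of circumradius 4; Taking the intersection: the r=4 cylinder at (-0.5, 1) partially overlaps the result so far; clipping to the common part keeps 13.40 mm² — 1 connected region; (whole slice rotated 55° about Z — lengths, areas and connectivity unchanged). Overall, the cross-section is a single solid region. Undo the 55° rotation: the query point maps to (2.302, 1.246) in the un-rotated model frame. The nearest boundary edge runs (2.96, 3.00)→(3.50, 1.00); distance from the point to it = 1.09 mm. The point is inside the cross-section and 1.09 mm from the nearest boundary — more than the 0.8 mm shell width (2 × 0.4), so it's in the infill interior.

infill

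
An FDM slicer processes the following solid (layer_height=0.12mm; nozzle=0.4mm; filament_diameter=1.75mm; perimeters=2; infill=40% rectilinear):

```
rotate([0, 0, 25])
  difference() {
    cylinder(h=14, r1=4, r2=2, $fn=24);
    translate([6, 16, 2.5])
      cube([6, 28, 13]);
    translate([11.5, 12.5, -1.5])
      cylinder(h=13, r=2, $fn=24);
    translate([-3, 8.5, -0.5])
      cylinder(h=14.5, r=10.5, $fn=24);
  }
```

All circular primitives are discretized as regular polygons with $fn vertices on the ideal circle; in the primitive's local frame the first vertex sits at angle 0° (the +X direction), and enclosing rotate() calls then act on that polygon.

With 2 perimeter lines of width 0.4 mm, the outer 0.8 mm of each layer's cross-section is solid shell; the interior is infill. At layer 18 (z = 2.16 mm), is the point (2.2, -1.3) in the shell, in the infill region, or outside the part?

At z = 2.16 mm: the cone contributes a regular 24-gon of circumradius 3.691 (interpolated between r1=4 and r2=2 at t=0.154); the cube at (6, 16) is not intersected at this z (z outside [2.5, 15.5]); the r=2 cylinder at (11.5, 12.5) gives a regular 24-gon of circumradius 2 (constant along its height); the r=10.5 cylinder at (-3, 8.5) gives a regular 24-gon of circumradius 10.5 (constant along its height); Taking the first minus the rest: starting from the cone, the r=2 cylinder at (11.5, 12.5) misses the remaining region (no effect); the r=10.5 cylinder at (-3, 8.5) partially overlaps it — only the 29.98 mm² overlap (of its 342.42 mm²) is removed, clipping the outline — 1 connected region; (rotated 25° about Z; rotation is an isometry so areas/perimeters/island counts are preserved). Overall, the cross-section is a single solid region. Undo the 25° rotation: the query point maps to (1.444, -2.108) in the un-rotated model frame. The nearest boundary edge runs (-0.28, -1.64)→(2.25, -0.59); distance from the point to it = 1.09 mm. The point is inside the cross-section and 1.09 mm from the nearest boundary — more than the 0.8 mm shell width (2 × 0.4), so it's in the infill interior.

infill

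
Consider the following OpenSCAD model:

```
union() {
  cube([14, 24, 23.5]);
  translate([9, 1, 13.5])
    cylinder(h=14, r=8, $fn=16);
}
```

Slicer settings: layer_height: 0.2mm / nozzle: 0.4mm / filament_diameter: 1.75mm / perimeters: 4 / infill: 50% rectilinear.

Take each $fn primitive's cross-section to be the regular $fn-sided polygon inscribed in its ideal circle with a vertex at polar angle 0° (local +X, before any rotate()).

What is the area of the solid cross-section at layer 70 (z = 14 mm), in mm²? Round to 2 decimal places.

433.42 mm²

At z = 14 mm: the cube (footprint 14×24) is included at this height (area 336.00 mm²); the r=8 cylinder at (9, 1) gives a regular 16-gon of circumradius 8 (constant along its height) (area = (16/2)·8.000²·sin(360°/16) = 195.93 mm²); Combining (union): the regions partially overlap — summed areas 531.93 mm² minus the doubly-counted overlap 98.52 mm² gives 433.42 mm² — area = 433.42 mm². Overall, the cross-section is a single solid region. Net area = 433.42 mm².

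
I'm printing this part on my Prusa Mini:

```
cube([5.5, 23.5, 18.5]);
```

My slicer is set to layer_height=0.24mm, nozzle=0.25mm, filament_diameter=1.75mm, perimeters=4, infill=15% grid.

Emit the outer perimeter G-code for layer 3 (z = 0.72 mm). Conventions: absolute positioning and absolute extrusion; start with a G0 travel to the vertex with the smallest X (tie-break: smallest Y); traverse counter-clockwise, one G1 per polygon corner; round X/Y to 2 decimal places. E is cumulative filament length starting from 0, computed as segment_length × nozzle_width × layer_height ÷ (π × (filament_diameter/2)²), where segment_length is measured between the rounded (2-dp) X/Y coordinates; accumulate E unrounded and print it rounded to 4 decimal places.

At z = 0.72 mm: the cube (footprint 5.5×23.5) is included at this height. The outline is a single polygon with 4 vertices. Extrusion per mm of travel: 0.25 × 0.24 / (π × 0.875²) = 0.024945. Accumulating E over each segment gives final E = 1.4468.

G0 X0.00 Y0.00 Z0.72
G1 X5.50 Y0.00 E0.1372
G1 X5.50 Y23.50 E0.7234
G1 X0.00 Y23.50 E0.8606
G1 X0.00 Y0.00 E1.4468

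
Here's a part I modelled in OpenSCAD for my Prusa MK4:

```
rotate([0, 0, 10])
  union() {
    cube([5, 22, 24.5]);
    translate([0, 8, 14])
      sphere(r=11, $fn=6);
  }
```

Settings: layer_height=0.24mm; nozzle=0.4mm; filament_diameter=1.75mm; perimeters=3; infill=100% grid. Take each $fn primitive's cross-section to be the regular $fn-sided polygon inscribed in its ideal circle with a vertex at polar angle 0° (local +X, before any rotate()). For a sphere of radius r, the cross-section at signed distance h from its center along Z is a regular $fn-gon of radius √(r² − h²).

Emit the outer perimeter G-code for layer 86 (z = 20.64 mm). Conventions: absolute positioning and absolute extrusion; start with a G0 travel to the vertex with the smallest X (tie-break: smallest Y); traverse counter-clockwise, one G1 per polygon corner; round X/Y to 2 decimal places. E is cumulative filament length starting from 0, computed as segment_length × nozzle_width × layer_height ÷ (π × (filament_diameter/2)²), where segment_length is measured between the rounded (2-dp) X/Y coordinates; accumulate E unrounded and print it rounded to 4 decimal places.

At z = 20.64 mm: the cube is present — its section is the full 5×22 rectangle; the r=11 sphere at (0, 8) slices to a regular 6-gon of circumradius 8.770 (√(r²−h²) with h=6.64 from center); Combining (union): the regions partially overlap (shared area 75.29 mm²), so overlapping operands fuse into one piece — 1 connected region; (whole slice rotated 10° about Z — lengths, areas and connectivity unchanged). The outline is a single polygon with 12 vertices. Extrusion per mm of travel: 0.4 × 0.24 / (π × 0.875²) = 0.039912. Accumulating E over each segment gives final E = 2.6795.

G0 X-10.03 Y6.36 Z20.64
G1 X-4.39 Y-0.36 E0.3502
G1 X-0.07 Y0.40 E0.5252
G1 X0.00 Y0.00 E0.5414
G1 X4.92 Y0.87 E0.7408
G1 X4.67 Y2.32 E0.7996
G1 X7.25 Y9.40 E1.1003
G1 X2.40 Y15.18 E1.4015
G1 X1.10 Y22.53 E1.6994
G1 X-3.82 Y21.67 E1.8987
G1 X-2.71 Y15.36 E2.1544
G1 X-7.03 Y14.60 E2.3295
G1 X-10.03 Y6.36 E2.6795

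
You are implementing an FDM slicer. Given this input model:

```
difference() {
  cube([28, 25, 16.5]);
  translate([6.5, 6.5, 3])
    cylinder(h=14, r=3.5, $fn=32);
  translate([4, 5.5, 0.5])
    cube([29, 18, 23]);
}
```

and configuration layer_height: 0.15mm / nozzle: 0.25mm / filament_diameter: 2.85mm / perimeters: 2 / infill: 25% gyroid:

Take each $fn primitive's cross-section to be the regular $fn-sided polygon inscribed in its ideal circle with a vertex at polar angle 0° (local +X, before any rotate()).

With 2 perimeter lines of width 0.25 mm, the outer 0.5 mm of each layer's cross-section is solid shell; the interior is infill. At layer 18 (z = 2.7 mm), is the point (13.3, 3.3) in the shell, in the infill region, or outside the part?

infill

At z = 2.7 mm: the cube (footprint 28×25) is included at this height; the cylinder at (6.5, 6.5) is not intersected at this z (z outside [3, 17]); the 29×18 cube at (4, 5.5) contributes its full rectangle; Taking the first minus the rest: starting from the 28×25 cube, the 29×18 cube at (4, 5.5) partially overlaps it — only the 432.00 mm² overlap (of its 522.00 mm²) is removed, clipping the outline — 1 connected region. Overall, the cross-section is a single solid region. The nearest boundary edge runs (4.00, 5.50)→(28.00, 5.50); distance from the point to it = 2.20 mm. The point is inside the cross-section and 2.20 mm from the nearest boundary — more than the 0.5 mm shell width (2 × 0.25), so it's in the infill interior.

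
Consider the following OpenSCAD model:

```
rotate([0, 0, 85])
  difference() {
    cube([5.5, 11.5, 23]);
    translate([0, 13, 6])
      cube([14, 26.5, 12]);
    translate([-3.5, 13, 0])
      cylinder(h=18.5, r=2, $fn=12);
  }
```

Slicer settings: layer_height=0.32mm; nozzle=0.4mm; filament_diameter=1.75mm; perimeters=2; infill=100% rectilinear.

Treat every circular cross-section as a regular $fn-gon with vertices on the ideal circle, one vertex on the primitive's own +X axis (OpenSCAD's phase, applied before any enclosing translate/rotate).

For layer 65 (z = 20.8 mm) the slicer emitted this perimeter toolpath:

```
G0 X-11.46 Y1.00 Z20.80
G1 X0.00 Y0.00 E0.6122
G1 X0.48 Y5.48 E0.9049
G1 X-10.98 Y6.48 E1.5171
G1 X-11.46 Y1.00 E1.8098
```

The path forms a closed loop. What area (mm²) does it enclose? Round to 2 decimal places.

Apply the shoelace formula to the sequence of (X, Y) vertices; enclosed area = 63.28 mm².

63.28 mm²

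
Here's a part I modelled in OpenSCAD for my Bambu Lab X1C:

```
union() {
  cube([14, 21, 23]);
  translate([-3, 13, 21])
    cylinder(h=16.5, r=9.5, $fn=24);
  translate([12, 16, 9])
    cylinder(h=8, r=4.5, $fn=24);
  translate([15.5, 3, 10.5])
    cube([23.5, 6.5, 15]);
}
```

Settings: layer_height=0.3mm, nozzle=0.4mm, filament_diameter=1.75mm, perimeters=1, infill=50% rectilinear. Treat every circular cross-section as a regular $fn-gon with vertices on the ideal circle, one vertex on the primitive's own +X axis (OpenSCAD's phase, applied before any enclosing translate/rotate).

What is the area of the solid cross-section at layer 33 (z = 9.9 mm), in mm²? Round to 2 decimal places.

At z = 9.9 mm: the cube is present — its section is the full 14×21 rectangle (area 294.00 mm²); the cylinder at (-3, 13) does not reach this height (z outside [21, 37.5]); the cylinder at (12, 16): section is a regular 24-gon, circumradius r=4.5 (area = (24/2)·4.500²·sin(360°/24) = 62.89 mm²); the cube at (15.5, 3) is absent (z outside [10.5, 25.5]); Taking the union: the regions partially overlap — summed areas 356.89 mm² minus the doubly-counted overlap 48.72 mm² gives 308.17 mm² — area = 308.17 mm². Overall, the cross-section is a single solid region. Net area = 308.17 mm².

308.17 mm²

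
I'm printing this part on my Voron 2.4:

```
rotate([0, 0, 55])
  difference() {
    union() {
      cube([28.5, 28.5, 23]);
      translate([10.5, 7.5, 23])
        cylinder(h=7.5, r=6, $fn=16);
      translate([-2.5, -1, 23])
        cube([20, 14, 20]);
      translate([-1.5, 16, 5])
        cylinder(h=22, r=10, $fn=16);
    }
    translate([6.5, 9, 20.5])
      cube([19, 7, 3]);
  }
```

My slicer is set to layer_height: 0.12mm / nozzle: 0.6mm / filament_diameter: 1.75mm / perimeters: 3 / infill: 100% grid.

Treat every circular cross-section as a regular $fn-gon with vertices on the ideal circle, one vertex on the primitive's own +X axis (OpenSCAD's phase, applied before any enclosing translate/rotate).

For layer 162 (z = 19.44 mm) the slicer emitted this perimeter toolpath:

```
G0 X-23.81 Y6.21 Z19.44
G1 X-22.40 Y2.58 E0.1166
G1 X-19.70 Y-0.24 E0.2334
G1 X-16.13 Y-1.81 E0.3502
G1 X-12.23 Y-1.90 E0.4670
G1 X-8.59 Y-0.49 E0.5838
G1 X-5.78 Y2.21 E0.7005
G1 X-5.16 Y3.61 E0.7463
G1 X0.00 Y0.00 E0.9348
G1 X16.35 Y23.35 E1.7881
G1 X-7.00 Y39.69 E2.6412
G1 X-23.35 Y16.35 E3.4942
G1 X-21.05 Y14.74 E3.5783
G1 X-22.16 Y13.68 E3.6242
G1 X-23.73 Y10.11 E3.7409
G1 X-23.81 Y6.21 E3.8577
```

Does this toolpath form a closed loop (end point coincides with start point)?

Start point (G0): (-23.81, 6.21). End point (last G1): the path returns to the start — closed.

yes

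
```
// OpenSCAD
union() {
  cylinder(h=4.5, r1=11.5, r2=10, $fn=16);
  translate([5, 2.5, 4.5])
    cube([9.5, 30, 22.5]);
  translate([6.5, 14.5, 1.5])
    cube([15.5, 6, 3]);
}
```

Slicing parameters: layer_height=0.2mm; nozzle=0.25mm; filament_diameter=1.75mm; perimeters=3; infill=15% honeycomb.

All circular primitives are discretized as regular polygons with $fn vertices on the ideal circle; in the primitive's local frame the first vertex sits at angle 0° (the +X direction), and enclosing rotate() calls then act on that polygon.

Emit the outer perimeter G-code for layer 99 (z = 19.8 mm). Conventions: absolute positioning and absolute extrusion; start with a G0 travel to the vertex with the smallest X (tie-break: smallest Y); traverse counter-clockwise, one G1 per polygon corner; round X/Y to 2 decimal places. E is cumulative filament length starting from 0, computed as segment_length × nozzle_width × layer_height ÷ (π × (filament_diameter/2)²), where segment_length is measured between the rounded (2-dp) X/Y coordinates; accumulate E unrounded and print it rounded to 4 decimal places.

G0 X5.00 Y2.50 Z19.80
G1 X14.50 Y2.50 E0.1975
G1 X14.50 Y32.50 E0.8211
G1 X5.00 Y32.50 E1.0186
G1 X5.00 Y2.50 E1.6422

At z = 19.8 mm: the cone is absent (z outside [0, 4.5]); the cube at (5, 2.5) is present — its section is the full 9.5×30 rectangle; the cube at (6.5, 14.5) is not intersected at this z (z outside [1.5, 4.5]); Taking the union: only the 9.5×30 cube at (5, 2.5) is present, so the union is just that shape — 1 connected region. The outline is a single polygon with 4 vertices. Extrusion per mm of travel: 0.25 × 0.2 / (π × 0.875²) = 0.020788. Accumulating E over each segment gives final E = 1.6422.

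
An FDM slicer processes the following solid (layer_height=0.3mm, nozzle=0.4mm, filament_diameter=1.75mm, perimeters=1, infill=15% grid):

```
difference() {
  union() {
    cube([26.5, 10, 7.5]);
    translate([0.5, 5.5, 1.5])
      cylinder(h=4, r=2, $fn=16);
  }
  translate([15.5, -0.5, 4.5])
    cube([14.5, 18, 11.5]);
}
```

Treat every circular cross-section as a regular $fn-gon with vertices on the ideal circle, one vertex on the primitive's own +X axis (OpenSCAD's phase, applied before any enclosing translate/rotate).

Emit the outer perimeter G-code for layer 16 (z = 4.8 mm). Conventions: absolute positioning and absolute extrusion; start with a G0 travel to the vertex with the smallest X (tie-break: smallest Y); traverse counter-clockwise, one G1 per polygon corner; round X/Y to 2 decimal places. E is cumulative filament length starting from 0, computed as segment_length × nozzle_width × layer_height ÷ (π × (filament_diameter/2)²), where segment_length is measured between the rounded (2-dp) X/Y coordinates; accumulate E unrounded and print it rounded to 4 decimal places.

G0 X-1.50 Y5.50 Z4.80
G1 X-1.35 Y4.73 E0.0391
G1 X-0.91 Y4.09 E0.0779
G1 X-0.27 Y3.65 E0.1166
G1 X0.00 Y3.60 E0.1303
G1 X0.00 Y0.00 E0.3099
G1 X15.50 Y0.00 E1.0832
G1 X15.50 Y10.00 E1.5821
G1 X0.00 Y10.00 E2.3554
G1 X0.00 Y7.40 E2.4851
G1 X-0.27 Y7.35 E2.4988
G1 X-0.91 Y6.91 E2.5376
G1 X-1.35 Y6.27 E2.5763
G1 X-1.50 Y5.50 E2.6155

At z = 4.8 mm: the cube is present — its section is the full 26.5×10 rectangle; the r=2 cylinder at (0.5, 5.5) gives a regular 16-gon of circumradius 2 (constant along its height); Taking the union: the regions partially overlap (shared area 8.07 mm²), so overlapping operands fuse into one piece — 1 connected region; the cube at (15.5, -0.5) is present — its section is the full 14.5×18 rectangle; Taking the first minus the rest: starting from the result so far, the 14.5×18 cube at (15.5, -0.5) partially overlaps it — only the 110.00 mm² overlap (of its 261.00 mm²) is removed, clipping the outline — 1 connected region. The outline is a single polygon with 13 vertices. Extrusion per mm of travel: 0.4 × 0.3 / (π × 0.875²) = 0.049890. Accumulating E over each segment gives final E = 2.6155.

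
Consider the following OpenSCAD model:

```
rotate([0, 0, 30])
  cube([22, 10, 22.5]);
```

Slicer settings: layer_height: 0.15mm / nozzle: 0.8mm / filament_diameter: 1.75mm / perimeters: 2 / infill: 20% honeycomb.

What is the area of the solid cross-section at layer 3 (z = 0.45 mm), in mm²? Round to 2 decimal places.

220.00 mm²

At z = 0.45 mm: the 22×10 cube contributes its full rectangle (area 220.00 mm²); (whole slice rotated 30° about Z — lengths, areas and connectivity unchanged). Overall, the cross-section is a single solid region. Net area = 220.00 mm².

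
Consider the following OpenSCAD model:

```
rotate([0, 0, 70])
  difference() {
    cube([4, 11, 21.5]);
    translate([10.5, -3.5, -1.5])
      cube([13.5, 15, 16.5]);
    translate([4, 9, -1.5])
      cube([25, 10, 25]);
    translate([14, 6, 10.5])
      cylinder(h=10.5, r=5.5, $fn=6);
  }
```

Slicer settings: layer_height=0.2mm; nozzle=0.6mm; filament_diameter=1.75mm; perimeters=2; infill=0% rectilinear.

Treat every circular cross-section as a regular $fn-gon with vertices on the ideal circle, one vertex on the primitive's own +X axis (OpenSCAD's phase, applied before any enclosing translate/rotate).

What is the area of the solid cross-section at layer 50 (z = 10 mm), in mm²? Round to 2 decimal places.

44.00 mm²

At z = 10 mm: the cube (footprint 4×11) is included at this height (area 44.00 mm²); the 13.5×15 cube at (10.5, -3.5) contributes its full rectangle (area 202.50 mm²); the 25×10 cube at (4, 9) contributes its full rectangle (area 250.00 mm²); the cylinder at (14, 6) does not reach this height (z outside [10.5, 21]); After the difference (first − rest): starting from the 4×11 cube (44.00 mm²), the 13.5×15 cube at (10.5, -3.5) misses the remaining region (no effect); the 25×10 cube at (4, 9) misses the remaining region (no effect) — area = 44.00 mm²; (rotated 70° about Z; rotation is an isometry so areas/perimeters/island counts are preserved). Overall, the cross-section is a single solid region. Net area = 44.00 mm².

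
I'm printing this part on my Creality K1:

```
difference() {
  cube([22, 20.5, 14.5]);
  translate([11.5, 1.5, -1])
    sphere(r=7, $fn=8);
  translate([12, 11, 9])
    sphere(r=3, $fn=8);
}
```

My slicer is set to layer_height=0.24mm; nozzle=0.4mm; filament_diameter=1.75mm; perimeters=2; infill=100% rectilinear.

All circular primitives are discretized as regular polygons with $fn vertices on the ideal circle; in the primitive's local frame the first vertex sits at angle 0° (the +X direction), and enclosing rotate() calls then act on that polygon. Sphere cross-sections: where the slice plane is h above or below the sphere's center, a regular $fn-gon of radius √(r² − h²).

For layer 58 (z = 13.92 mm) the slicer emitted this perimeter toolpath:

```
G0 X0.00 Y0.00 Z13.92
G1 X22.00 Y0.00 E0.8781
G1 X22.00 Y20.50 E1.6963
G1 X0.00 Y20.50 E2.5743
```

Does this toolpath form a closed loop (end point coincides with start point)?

no

Start point (G0): (0.00, 0.00). End point (last G1): the path does not return to the start — open.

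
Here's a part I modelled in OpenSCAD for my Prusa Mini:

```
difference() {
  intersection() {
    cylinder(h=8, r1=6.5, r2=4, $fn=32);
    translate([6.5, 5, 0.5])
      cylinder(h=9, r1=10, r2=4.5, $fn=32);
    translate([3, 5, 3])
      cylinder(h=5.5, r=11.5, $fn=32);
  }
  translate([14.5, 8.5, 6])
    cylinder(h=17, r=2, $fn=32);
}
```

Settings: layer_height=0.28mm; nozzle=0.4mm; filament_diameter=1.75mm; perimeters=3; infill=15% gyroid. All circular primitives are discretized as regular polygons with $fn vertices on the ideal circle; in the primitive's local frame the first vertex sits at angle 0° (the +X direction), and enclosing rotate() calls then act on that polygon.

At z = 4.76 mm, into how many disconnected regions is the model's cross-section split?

At z = 4.76 mm: the cone contributes a regular 32-gon of circumradius 5.013 (interpolated between r1=6.5 and r2=4 at t=0.595); the cone at (6.5, 5): at t=0.473 of its height the radius interpolates to r₁+(r₂−r₁)t = 7.397, giving a regular 32-gon of that circumradius; the cylinder at (3, 5): section is a regular 32-gon, circumradius r=11.5; Keeping only the common overlap: the cone at (6.5, 5) partially overlaps the cone; clipping to the common part keeps 25.93 mm²; the running intersection lies inside the r=11.5 cylinder at (3, 5), so it is kept whole — 1 connected region; the cylinder at (14.5, 8.5) is absent (z outside [6, 23]); After the difference (first − rest): none of the subtracted shapes is present at this height, so the result so far is unchanged — 1 connected region. The result has 1 disconnected region.

1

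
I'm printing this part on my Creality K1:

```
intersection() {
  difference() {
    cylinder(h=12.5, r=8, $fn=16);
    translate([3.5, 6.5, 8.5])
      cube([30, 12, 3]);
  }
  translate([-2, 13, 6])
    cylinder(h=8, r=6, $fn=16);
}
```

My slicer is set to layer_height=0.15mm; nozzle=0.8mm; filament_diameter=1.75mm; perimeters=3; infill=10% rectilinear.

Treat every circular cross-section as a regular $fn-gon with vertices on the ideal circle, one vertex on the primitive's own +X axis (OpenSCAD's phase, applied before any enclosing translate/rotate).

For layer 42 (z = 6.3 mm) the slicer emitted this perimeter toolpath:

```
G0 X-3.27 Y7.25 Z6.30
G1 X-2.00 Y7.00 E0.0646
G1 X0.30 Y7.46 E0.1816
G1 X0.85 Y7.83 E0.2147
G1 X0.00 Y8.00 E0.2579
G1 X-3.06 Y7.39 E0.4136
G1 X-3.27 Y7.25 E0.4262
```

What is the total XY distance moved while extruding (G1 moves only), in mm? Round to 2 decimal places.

8.54 mm

Sum the Euclidean lengths of each G1 segment: total = 8.54 mm.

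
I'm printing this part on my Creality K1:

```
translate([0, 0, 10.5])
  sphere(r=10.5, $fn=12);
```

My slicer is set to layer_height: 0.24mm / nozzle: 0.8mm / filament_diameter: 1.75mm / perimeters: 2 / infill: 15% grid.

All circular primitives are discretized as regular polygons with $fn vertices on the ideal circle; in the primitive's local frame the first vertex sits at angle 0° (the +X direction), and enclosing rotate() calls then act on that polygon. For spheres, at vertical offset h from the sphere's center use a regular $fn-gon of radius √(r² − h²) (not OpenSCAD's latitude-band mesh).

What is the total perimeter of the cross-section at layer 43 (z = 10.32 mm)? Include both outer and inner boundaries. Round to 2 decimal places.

At z = 10.32 mm: the r=10.5 sphere contributes a regular 12-gon of circumradius √(10.5²−0.18²) = 10.498 (perimeter = 2·12·10.498·sin(180°/12) = 65.21 mm). Overall, the cross-section is a single solid region. Total boundary length (outer) = 65.21 mm.

65.21 mm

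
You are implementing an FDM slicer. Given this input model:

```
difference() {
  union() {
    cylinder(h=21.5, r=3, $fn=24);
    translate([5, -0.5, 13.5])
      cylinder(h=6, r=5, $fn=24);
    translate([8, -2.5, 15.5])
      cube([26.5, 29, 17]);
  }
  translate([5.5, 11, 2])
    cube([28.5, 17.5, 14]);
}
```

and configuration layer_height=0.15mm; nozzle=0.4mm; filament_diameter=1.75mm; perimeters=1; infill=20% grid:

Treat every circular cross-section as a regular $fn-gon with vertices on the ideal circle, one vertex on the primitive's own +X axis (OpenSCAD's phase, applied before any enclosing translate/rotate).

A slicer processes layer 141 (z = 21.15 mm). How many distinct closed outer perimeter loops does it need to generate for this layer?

At z = 21.15 mm: the cylinder: section is a regular 24-gon, circumradius r=3; the cylinder at (5, -0.5) is not intersected at this z (z outside [13.5, 19.5]); the 26.5×29 cube at (8, -2.5) contributes its full rectangle; Merging all regions: the 2 present regions are separate (no shared area or edge), so areas and boundary lengths simply add and each stays a separate island — 2 connected regions; the cube at (5.5, 11) does not reach this height (z outside [2, 16]); Taking the first minus the rest: none of the subtracted shapes is present at this height, so that combined region is unchanged — 2 connected regions. The result has 2 disconnected regions.

2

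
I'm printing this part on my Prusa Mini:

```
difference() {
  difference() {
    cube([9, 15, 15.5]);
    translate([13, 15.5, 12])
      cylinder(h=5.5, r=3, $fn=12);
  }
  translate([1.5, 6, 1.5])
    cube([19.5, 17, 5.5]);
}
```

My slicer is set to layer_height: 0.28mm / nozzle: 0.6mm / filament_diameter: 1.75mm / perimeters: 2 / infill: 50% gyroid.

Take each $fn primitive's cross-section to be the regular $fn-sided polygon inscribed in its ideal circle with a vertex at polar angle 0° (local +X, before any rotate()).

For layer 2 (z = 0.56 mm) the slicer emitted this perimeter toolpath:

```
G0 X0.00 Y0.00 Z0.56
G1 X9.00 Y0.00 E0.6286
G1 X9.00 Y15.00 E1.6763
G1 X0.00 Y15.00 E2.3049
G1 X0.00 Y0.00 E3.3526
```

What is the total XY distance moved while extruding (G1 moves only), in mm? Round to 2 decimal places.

Sum the Euclidean lengths of each G1 segment: total = 48.00 mm.

48.00 mm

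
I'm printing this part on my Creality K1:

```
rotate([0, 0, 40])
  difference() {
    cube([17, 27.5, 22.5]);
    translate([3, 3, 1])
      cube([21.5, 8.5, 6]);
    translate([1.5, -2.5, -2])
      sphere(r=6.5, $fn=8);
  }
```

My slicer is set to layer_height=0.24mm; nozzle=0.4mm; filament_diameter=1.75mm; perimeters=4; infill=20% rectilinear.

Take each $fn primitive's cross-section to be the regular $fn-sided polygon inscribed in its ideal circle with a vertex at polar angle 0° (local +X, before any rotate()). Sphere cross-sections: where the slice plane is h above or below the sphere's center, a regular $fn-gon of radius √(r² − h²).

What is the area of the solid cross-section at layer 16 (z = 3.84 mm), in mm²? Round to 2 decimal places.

348.20 mm²

At z = 3.84 mm: the cube (footprint 17×27.5) is included at this height (area 467.50 mm²); the 21.5×8.5 cube at (3, 3) contributes its full rectangle (area 182.75 mm²); the sphere at (1.5, -2.5): section is a regular 8-gon, circumradius = √(r²−h²) = √(6.5²−5.84²) = 2.854 (area = (8/2)·2.854²·sin(360°/8) = 23.04 mm²); Subtracting the remaining from the first: starting from the 17×27.5 cube (467.50 mm²), the 21.5×8.5 cube at (3, 3) partially overlaps it — only the 119.00 mm² overlap (of its 182.75 mm²) is removed, clipping the outline; the r=6.5 sphere at (1.5, -2.5) partially overlaps it — only the 0.30 mm² overlap (of its 23.04 mm²) is removed, clipping the outline — area = 348.20 mm²; (rotated 40° about Z; rotation is an isometry so areas/perimeters/island counts are preserved). Overall, the cross-section is a single solid region. Net area = 348.20 mm².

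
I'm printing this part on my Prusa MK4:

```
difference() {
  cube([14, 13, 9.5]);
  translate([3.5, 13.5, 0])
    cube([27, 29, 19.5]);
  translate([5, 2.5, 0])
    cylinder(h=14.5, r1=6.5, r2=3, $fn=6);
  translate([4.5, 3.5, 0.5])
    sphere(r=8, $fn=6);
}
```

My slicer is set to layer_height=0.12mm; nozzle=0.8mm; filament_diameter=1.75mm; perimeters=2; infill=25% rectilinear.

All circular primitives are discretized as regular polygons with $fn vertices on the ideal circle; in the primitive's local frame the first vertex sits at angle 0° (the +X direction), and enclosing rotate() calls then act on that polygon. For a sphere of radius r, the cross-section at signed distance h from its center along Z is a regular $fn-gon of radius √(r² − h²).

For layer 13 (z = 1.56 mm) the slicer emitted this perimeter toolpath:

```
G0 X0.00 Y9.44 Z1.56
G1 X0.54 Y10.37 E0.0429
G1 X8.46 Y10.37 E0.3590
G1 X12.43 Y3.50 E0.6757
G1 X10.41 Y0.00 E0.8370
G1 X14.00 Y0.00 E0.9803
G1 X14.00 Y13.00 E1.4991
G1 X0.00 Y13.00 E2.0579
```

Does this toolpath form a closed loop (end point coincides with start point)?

no

Start point (G0): (0.00, 9.44). End point (last G1): the path does not return to the start — open.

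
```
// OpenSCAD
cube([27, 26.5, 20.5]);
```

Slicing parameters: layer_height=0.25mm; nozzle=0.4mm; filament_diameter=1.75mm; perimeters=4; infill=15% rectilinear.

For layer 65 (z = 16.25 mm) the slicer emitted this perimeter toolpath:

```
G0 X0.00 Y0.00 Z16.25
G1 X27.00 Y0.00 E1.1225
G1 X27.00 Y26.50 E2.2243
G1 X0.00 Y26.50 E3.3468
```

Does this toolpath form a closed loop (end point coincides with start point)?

no

Start point (G0): (0.00, 0.00). End point (last G1): the path does not return to the start — open.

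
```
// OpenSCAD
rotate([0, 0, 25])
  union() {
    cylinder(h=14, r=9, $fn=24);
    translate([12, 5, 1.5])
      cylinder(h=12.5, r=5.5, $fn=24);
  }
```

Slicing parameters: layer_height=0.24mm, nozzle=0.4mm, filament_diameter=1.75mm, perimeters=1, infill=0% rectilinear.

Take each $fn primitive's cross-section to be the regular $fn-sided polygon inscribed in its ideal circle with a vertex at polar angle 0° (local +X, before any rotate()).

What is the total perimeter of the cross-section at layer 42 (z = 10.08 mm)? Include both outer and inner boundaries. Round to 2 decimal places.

78.35 mm

At z = 10.08 mm: the r=9 cylinder gives a regular 24-gon of circumradius 9 (constant along its height) (perimeter = 2·24·9.000·sin(180°/24) = 56.39 mm); the r=5.5 cylinder at (12, 5) contributes a regular 24-gon of circumradius 5.5 (perimeter = 2·24·5.500·sin(180°/24) = 34.46 mm); Merging all regions: the regions partially overlap (shared area 5.72 mm²), so the edge portions inside another operand are dropped and the merged outline is re-measured after clipping — boundary = 78.35 mm; (whole slice rotated 25° about Z — lengths, areas and connectivity unchanged). Overall, the cross-section is a single solid region. Total boundary length (outer) = 78.35 mm.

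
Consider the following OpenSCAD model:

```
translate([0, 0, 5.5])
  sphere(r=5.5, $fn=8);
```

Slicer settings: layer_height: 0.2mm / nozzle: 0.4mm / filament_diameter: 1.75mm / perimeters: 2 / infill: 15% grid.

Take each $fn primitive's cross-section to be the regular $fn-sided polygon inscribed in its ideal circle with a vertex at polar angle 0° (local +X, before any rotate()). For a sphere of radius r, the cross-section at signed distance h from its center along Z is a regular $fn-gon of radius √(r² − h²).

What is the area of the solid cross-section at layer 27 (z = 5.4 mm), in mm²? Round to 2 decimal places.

85.53 mm²

At z = 5.4 mm: the sphere: section is a regular 8-gon, circumradius = √(r²−h²) = √(5.5²−0.1²) = 5.499 (area = (8/2)·5.499²·sin(360°/8) = 85.53 mm²). Overall, the cross-section is a single solid region. Net area = 85.53 mm².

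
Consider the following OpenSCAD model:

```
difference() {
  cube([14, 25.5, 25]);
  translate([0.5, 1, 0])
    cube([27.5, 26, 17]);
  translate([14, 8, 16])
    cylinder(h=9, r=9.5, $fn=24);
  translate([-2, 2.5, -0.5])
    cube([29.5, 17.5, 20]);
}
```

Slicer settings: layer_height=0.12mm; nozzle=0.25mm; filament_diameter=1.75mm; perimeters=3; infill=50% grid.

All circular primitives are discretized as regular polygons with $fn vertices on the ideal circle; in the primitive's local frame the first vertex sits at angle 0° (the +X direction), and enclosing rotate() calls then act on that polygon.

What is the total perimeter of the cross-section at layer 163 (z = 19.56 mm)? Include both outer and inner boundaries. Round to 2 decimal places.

At z = 19.56 mm: the cube is present — its section is the full 14×25.5 rectangle (perimeter 79.00 mm); the cube at (0.5, 1) is not intersected at this z (z outside [0, 17]); the r=9.5 cylinder at (14, 8) gives a regular 24-gon of circumradius 9.5 (constant along its height) (perimeter = 2·24·9.500·sin(180°/24) = 59.52 mm); the cube at (-2, 2.5) does not reach this height (z outside [-0.5, 19.5]); Subtracting the remaining from the first: starting from the 14×25.5 cube, the r=9.5 cylinder at (14, 8) partially overlaps it — only the 135.22 mm² overlap (of its 280.30 mm²) is removed, clipping the outline — boundary = 80.88 mm. Overall, the cross-section is a single solid region. Total boundary length (outer) = 80.88 mm.

80.88 mm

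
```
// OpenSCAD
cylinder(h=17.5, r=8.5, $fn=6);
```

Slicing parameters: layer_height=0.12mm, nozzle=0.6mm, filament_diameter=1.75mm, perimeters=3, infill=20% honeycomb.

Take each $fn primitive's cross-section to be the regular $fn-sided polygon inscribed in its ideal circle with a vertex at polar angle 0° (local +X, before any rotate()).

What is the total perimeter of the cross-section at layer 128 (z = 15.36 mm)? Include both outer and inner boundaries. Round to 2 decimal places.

At z = 15.36 mm: the r=8.5 cylinder contributes a regular 6-gon of circumradius 8.5 (perimeter = 2·6·8.500·sin(180°/6) = 51.00 mm). Overall, the cross-section is a single solid region. Total boundary length (outer) = 51.00 mm.

51.00 mm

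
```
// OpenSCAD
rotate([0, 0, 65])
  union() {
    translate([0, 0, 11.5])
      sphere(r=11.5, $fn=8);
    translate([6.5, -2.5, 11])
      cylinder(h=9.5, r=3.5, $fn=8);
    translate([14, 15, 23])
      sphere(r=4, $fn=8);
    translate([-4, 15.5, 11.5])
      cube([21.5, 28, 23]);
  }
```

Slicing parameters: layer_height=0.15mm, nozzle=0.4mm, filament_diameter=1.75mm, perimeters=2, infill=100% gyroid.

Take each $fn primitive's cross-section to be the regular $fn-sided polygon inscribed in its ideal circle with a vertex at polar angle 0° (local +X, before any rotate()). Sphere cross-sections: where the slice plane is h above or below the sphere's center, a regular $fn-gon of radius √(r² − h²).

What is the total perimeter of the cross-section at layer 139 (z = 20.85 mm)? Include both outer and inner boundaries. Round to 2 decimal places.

145.07 mm

At z = 20.85 mm: the r=11.5 sphere contributes a regular 8-gon of circumradius √(11.5²−9.35²) = 6.695 (perimeter = 2·8·6.695·sin(180°/8) = 41.00 mm); the cylinder at (6.5, -2.5) does not reach this height (z outside [11, 20.5]); the r=4 sphere at (14, 15) contributes a regular 8-gon of circumradius √(4²−2.15²) = 3.373 (perimeter = 2·8·3.373·sin(180°/8) = 20.65 mm); the cube at (-4, 15.5) (footprint 21.5×28) is included at this height (perimeter 99.00 mm); Taking the union: the regions partially overlap (shared area 12.82 mm²), so the edge portions inside another operand are dropped and the merged outline is re-measured after clipping — boundary = 145.07 mm; (whole slice rotated 65° about Z — lengths, areas and connectivity unchanged). Overall, the cross-section has 2 separate islands. Total boundary length (outer) = 145.07 mm.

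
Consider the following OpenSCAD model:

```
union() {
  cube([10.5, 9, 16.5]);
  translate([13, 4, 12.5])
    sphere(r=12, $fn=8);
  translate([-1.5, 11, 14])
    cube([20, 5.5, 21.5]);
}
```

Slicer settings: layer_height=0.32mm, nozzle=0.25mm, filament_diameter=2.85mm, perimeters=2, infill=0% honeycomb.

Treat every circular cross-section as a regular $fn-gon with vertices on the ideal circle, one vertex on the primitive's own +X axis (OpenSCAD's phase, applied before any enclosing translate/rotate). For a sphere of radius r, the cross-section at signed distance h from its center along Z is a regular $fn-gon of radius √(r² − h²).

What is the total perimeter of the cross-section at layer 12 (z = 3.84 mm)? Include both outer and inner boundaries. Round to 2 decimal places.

63.24 mm

At z = 3.84 mm: the cube is present — its section is the full 10.5×9 rectangle (perimeter 39.00 mm); the r=12 sphere at (13, 4) slices to a regular 8-gon of circumradius 8.307 (√(r²−h²) with h=8.66 from center) (perimeter = 2·8·8.307·sin(180°/8) = 50.86 mm); the cube at (-1.5, 11) is absent (z outside [14, 35.5]); Merging all regions: the regions partially overlap (shared area 43.77 mm²), so the edge portions inside another operand are dropped and the merged outline is re-measured after clipping — boundary = 63.24 mm. Overall, the cross-section is a single solid region. Total boundary length (outer) = 63.24 mm.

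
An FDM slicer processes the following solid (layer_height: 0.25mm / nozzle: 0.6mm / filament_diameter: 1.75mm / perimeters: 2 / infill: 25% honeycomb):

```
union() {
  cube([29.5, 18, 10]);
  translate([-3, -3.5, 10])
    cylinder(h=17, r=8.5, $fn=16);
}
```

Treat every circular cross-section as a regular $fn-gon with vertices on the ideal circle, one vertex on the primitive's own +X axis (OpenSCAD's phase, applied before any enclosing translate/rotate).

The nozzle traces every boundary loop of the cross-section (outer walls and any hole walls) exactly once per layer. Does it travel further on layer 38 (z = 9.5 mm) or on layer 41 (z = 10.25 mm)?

Layer 38 (z = 9.5): the cube (footprint 29.5×18) is included at this height (perimeter 95.00 mm); the cylinder at (-3, -3.5) does not reach this height (z outside [10, 27]); Merging all regions: only the 29.5×18 cube is present, so the union is just that shape — boundary = 95.00 mm. So its perimeter = 95.00 mm. Layer 41 (z = 10.25): the cube is absent (z outside [0, 10]); the r=8.5 cylinder at (-3, -3.5) gives a regular 16-gon of circumradius 8.5 (constant along its height) (perimeter = 2·16·8.500·sin(180°/16) = 53.06 mm); Taking the union: only the r=8.5 cylinder at (-3, -3.5) is present, so the union is just that shape — boundary = 53.06 mm. So its perimeter = 53.06 mm. Layer 38 is larger (95.00 vs 53.06 mm).

layer 38 (z = 9.5 mm)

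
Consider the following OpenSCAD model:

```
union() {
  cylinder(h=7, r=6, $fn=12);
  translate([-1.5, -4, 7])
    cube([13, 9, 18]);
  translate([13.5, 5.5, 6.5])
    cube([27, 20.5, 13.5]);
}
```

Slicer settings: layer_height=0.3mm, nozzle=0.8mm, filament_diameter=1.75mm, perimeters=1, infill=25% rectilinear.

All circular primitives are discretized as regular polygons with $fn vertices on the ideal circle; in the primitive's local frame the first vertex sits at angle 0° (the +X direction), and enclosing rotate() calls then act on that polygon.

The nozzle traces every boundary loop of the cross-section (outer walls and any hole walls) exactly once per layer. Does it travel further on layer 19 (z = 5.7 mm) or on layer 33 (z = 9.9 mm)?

Layer 19 (z = 5.7): the cylinder: section is a regular 12-gon, circumradius r=6 (perimeter = 2·12·6.000·sin(180°/12) = 37.27 mm); the cube at (-1.5, -4) is not intersected at this z (z outside [7, 25]); the cube at (13.5, 5.5) is absent (z outside [6.5, 20]); Combining (union): only the r=6 cylinder is present, so the union is just that shape — boundary = 37.27 mm. So its perimeter = 37.27 mm. Layer 33 (z = 9.9): the cylinder is absent (z outside [0, 7]); the cube at (-1.5, -4) (footprint 13×9) is included at this height (perimeter 44.00 mm); the 27×20.5 cube at (13.5, 5.5) contributes its full rectangle (perimeter 95.00 mm); Taking the union: the 2 present regions are separate (no shared area or edge), so areas and boundary lengths simply add and each stays a separate island — boundary = 139.00 mm. So its perimeter = 139.00 mm. Layer 33 is larger (139.00 vs 37.27 mm).

layer 33 (z = 9.9 mm)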